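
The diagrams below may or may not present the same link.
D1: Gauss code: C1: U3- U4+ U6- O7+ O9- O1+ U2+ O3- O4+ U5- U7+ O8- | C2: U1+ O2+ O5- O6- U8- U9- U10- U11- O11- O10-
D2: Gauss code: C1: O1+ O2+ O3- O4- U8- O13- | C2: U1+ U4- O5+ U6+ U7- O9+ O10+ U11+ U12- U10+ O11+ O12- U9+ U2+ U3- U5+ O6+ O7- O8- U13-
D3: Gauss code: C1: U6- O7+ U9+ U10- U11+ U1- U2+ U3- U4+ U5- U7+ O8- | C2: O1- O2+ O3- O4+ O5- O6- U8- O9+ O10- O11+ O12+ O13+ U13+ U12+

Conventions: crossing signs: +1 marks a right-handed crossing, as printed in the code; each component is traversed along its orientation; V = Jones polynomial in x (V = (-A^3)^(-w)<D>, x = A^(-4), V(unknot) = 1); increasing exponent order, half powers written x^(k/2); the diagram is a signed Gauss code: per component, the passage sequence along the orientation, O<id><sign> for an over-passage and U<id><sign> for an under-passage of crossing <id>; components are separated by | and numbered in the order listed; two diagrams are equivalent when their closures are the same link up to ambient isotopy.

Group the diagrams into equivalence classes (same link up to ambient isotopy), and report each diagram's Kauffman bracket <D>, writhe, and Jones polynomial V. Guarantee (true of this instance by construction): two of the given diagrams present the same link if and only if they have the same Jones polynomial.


equivalence classes: {D1, D2, D3}
D1 (bracket A^-7 + A; 11 crossings at w = -3): V = -x^(-5/2) - x^(-1/2)
D2 (bracket A^5 + A^13; 13 crossings at w = +1): V = -x^(-5/2) - x^(-1/2)
V(D3) = -x^(-5/2) - x^(-1/2)  (w +1, c 13, <D> = A^5 + A^13)
observation: one V(x) for all 3 diagrams — one class (guaranteed)


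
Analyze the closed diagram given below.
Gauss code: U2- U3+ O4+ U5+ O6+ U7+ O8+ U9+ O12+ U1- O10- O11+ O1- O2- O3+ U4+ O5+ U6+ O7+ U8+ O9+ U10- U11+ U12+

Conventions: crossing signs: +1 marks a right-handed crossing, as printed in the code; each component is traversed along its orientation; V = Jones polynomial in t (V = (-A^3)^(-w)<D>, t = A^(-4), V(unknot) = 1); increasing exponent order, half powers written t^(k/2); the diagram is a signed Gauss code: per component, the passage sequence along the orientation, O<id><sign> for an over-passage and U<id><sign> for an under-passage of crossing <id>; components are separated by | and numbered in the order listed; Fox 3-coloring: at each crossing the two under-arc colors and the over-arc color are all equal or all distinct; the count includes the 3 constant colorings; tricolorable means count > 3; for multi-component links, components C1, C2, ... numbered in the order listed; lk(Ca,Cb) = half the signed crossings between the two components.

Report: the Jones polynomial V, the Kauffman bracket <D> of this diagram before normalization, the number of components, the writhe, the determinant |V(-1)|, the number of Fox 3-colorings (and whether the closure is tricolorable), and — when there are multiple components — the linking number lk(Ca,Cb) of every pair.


V = t^3 + t^5 - t^6 + t^7 - t^8 + t^9 - t^10
<D> = -A^-22 + A^-18 - A^-14 + A^-10 - A^-6 + A^-2 + A^6 (w = +6)
1 component over 12 crossings, w = +6
3 Fox colorings among 3^12, |V(-1)| = 7: not tricolorable
why: V spans 7 powers of t: at least 7 crossings in any diagram


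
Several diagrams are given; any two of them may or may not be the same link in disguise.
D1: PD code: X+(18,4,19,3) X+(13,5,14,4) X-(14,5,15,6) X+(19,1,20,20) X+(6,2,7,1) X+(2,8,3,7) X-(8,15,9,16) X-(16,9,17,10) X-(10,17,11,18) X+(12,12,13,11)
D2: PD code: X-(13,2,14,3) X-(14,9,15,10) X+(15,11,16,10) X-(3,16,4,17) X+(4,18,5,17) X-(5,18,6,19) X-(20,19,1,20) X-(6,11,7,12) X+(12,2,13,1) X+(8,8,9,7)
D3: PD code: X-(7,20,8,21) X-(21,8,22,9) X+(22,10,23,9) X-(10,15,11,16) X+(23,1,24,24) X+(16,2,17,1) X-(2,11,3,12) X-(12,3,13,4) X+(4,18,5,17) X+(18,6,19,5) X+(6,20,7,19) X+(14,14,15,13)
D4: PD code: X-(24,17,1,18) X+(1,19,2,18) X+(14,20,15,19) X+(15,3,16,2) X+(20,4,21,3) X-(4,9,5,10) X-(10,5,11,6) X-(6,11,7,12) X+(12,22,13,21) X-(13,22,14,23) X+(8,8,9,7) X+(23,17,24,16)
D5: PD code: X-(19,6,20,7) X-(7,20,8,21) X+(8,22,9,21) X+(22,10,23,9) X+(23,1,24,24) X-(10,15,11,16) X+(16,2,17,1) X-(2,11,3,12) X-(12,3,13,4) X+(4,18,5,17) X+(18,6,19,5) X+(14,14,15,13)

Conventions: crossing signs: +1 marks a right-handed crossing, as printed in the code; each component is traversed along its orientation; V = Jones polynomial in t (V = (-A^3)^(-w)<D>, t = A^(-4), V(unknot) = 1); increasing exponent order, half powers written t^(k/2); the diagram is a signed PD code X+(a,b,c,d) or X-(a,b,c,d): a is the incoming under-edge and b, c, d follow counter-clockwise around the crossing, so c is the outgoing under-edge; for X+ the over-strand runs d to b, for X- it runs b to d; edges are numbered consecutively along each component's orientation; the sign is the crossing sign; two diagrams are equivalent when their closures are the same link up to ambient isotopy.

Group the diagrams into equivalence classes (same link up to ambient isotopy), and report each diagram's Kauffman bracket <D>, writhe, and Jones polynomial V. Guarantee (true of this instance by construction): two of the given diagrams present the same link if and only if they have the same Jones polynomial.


grouping into links: {D1, D4} | {D2} | {D3, D5}
V(D1) = -t^-3 + t^-2 - t^-1 + 3 - t + t^2 - t^3  (w +2, c 10, <D> = -A^-6 + A^-2 - A^2 + 3A^6 - A^10 + A^14 - A^18)
V(D2) = 1  (w -2, c 10, <D> = A^-6)
V(D3) = -t^-3 + 2t^-2 - 2t^-1 + 3 - 2t + 2t^2 - t^3  [12 crossings, <D> = -A^-6 + 2A^-2 - 2A^2 + 3A^6 - 2A^10 + 2A^14 - A^18, w = +2]
V(D4) = -t^-3 + t^-2 - t^-1 + 3 - t + t^2 - t^3  [12 crossings, <D> = -A^-6 + A^-2 - A^2 + 3A^6 - A^10 + A^14 - A^18, w = +2]
V(D5) = -t^-3 + 2t^-2 - 2t^-1 + 3 - 2t + 2t^2 - t^3  (w +2, c 12, <D> = -A^-6 + 2A^-2 - 2A^2 + 3A^6 - 2A^10 + 2A^14 - A^18)
why: comparing 5 Jones polynomials yields 3 groups


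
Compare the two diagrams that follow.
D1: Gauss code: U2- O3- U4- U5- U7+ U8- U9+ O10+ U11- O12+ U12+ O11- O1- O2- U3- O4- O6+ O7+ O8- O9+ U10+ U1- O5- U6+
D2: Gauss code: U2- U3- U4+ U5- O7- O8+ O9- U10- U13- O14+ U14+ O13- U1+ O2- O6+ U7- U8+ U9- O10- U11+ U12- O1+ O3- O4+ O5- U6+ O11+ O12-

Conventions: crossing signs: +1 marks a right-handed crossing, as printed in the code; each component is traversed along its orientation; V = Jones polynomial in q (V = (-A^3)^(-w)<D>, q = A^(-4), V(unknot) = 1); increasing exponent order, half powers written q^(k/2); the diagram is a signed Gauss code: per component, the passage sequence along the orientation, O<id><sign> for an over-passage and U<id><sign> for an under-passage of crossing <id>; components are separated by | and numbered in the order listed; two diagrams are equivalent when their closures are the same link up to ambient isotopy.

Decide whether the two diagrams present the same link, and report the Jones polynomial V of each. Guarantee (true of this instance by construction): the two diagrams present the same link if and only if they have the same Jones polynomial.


same link: no
V(D1) = -q^-4 + q^-3 + q^-1  [12 crossings, <D> = A^-2 + A^6 - A^10, w = -2]
D2 (bracket A^-6; 14 crossings at w = -2): V = 1
note: comparing 2 Jones polynomials yields 2 groups


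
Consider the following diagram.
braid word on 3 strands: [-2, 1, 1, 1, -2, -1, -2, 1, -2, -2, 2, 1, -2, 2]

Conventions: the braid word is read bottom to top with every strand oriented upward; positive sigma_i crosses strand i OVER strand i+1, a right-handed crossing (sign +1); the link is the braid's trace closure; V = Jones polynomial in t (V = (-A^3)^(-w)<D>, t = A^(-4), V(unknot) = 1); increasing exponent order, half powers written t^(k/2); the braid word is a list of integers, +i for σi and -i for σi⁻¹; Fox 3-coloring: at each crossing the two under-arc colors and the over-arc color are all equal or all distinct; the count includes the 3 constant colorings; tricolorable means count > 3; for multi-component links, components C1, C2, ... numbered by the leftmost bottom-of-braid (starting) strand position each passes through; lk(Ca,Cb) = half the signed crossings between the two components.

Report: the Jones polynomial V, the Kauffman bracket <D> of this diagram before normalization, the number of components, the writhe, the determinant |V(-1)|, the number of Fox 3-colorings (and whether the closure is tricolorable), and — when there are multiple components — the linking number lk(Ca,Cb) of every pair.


V = -t^-3 + 2t^-2 - 2t^-1 + 3 - 2t + 2t^2 - t^3
<D> = -A^-12 + 2A^-8 - 2A^-4 + 3 - 2A^4 + 2A^8 - A^12 (w = 0)
1 component over 14 crossings, w = 0
3 Fox colorings among 3^14, |V(-1)| = 13: not tricolorable
why: free reduction leaves σ2⁻¹ σ1 σ1 σ1 σ2⁻¹ σ1⁻¹ σ2⁻¹ σ1 σ2⁻¹ σ1 of the original 14 letters


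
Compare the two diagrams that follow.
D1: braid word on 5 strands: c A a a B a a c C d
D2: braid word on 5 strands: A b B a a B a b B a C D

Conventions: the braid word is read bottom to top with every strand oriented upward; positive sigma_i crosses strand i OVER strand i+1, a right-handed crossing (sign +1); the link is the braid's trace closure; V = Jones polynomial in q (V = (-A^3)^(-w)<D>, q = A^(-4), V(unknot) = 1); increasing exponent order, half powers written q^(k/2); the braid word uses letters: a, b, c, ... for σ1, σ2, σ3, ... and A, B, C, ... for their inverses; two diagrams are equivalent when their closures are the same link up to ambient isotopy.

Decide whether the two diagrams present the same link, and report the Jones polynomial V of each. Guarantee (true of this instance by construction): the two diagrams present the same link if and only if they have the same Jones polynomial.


equivalent: yes
V(D1) = q + q^3 - q^4  (w +4, c 10, <D> = -A^-4 + 1 + A^8)
V(D2) = q + q^3 - q^4  (w 0, c 12, <D> = -A^-16 + A^-12 + A^-4)
why: one V(q) for all 2 diagrams — one class (guaranteed)


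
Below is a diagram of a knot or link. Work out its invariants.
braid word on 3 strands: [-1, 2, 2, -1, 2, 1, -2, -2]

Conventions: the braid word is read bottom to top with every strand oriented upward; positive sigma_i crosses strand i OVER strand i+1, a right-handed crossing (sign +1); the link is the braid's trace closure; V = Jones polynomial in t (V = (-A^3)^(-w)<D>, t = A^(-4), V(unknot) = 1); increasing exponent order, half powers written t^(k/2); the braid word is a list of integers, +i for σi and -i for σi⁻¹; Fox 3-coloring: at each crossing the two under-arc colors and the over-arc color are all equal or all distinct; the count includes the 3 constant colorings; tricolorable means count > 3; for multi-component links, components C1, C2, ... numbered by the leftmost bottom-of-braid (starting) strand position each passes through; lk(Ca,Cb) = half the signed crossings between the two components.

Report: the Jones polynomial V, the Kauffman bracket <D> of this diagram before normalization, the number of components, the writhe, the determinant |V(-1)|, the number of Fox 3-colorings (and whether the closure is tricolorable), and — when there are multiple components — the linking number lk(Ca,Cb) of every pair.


V(t) = -t^-3 + t^-2 - t^-1 + 3 - t + t^2 - t^3
bracket: -A^-12 + A^-8 - A^-4 + 3 - A^4 + A^8 - A^12, w = 0
1 component, writhe 0, over 8 crossings
det 9, colorings 27 of 3^8 — tricolorable
observation: V is palindromic (span 6, det 9): t -> 1/t fixes it; necessary, not sufficient, for amphichirality


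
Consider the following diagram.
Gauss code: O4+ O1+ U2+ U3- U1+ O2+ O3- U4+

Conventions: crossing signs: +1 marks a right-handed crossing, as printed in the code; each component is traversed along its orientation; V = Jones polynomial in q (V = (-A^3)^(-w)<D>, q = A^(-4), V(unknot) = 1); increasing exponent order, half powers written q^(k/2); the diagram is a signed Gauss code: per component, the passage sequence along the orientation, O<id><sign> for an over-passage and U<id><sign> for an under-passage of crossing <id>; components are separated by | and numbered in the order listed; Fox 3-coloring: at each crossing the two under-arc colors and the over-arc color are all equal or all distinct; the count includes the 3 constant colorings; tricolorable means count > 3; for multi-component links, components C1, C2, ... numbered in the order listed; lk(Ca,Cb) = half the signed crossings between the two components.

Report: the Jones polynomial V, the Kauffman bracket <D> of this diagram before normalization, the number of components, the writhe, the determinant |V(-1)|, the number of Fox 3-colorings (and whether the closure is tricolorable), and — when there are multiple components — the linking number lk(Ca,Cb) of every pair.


V = 1
<D> = A^6 (w = +2)
1 component over 4 crossings, w = +2
3 Fox colorings among 3^4, |V(-1)| = 1: not tricolorable
why: |V(-1)| = 1: so not tricolorable, since 3 does not divide 1


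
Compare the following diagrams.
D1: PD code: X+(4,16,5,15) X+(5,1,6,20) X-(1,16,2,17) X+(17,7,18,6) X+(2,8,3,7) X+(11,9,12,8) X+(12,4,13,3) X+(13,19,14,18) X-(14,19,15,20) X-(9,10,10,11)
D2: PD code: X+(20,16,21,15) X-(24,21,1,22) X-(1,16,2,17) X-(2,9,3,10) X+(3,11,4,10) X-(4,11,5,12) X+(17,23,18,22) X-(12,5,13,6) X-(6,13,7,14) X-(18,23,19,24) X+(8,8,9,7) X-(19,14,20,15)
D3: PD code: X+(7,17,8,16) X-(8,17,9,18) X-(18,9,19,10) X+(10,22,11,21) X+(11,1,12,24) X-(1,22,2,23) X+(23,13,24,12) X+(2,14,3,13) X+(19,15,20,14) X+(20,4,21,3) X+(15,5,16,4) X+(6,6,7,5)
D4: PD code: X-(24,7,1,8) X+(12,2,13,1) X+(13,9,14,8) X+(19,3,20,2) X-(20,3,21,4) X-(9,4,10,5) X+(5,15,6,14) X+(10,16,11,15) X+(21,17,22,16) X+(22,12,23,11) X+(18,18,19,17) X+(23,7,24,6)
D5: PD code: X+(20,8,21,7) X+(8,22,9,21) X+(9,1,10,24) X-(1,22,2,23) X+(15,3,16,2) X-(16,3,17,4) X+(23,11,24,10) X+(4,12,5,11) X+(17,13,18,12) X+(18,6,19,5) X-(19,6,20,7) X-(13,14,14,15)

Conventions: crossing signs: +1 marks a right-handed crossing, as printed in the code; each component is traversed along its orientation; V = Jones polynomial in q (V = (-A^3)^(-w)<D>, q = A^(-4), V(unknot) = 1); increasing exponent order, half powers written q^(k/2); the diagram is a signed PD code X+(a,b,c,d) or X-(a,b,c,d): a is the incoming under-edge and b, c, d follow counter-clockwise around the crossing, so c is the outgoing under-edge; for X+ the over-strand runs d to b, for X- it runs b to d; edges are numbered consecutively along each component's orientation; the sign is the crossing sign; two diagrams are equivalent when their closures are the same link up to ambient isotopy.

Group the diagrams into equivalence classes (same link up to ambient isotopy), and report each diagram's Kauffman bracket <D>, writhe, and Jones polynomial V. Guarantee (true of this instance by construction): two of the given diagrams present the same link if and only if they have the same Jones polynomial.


equivalence classes: {D1, D3, D4, D5} | {D2}
D1 (bracket -A^-12 + A^-8 - A^-4 + 2 - A^4 + A^8; 10 crossings at w = +4): V = q - q^2 + 2q^3 - q^4 + q^5 - q^6
D2 (bracket A^-8 + 1 - A^4; 12 crossings at w = -4): V = -q^-4 + q^-3 + q^-1
V(D3) = q - q^2 + 2q^3 - q^4 + q^5 - q^6  (w +6, c 12, <D> = -A^-6 + A^-2 - A^2 + 2A^6 - A^10 + A^14)
V(D4) = q - q^2 + 2q^3 - q^4 + q^5 - q^6  [12 crossings, <D> = -A^-6 + A^-2 - A^2 + 2A^6 - A^10 + A^14, w = +6]
D5 (bracket -A^-12 + A^-8 - A^-4 + 2 - A^4 + A^8; 12 crossings at w = +4): V = q - q^2 + 2q^3 - q^4 + q^5 - q^6
key observation: 2 values of V(q) split the 5 diagrams


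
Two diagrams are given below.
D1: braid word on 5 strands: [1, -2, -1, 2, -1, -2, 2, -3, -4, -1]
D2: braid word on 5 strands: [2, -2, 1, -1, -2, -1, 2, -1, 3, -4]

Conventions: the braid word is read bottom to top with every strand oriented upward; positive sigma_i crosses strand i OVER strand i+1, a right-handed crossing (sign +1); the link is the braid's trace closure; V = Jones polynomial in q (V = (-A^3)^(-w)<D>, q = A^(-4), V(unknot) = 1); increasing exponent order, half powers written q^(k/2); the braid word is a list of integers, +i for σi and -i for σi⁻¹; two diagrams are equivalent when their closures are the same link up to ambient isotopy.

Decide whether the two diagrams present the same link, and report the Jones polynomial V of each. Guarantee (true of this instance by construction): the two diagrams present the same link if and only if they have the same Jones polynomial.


equivalent: yes
D1 (bracket A^-12; 10 crossings at w = -4): V = 1
V(D2) = 1  [10 crossings, <D> = A^-6, w = -2]
observation: from 10 to 10 crossings by R-moves: one link, two diagrams


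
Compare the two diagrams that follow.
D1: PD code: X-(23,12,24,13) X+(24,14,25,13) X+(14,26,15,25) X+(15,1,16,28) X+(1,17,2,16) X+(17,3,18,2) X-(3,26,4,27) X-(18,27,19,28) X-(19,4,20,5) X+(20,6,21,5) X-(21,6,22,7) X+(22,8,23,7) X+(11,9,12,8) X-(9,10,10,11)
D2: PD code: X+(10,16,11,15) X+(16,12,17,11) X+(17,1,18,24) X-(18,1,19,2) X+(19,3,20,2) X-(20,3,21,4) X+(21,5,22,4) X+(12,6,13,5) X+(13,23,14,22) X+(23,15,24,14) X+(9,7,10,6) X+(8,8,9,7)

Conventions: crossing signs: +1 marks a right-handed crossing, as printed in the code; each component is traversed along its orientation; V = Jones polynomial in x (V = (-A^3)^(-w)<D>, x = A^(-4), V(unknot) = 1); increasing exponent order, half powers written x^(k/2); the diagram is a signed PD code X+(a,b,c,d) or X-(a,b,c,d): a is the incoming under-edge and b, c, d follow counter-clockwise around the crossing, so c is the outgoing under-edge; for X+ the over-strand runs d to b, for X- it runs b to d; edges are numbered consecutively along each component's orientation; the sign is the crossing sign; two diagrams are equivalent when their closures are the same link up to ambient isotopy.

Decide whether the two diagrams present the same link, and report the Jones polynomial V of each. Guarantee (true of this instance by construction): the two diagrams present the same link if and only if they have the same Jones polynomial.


same link: no
V(D1) = x + x^3 - x^4  [14 crossings, <D> = -A^-10 + A^-6 + A^2, w = +2]
D2 (bracket -A^-4 + 1 - A^4 + A^8 + A^16; 12 crossings at w = +8): V = x^2 + x^4 - x^5 + x^6 - x^7
note: V(x) takes 2 values over 2 diagrams, fixing the grouping


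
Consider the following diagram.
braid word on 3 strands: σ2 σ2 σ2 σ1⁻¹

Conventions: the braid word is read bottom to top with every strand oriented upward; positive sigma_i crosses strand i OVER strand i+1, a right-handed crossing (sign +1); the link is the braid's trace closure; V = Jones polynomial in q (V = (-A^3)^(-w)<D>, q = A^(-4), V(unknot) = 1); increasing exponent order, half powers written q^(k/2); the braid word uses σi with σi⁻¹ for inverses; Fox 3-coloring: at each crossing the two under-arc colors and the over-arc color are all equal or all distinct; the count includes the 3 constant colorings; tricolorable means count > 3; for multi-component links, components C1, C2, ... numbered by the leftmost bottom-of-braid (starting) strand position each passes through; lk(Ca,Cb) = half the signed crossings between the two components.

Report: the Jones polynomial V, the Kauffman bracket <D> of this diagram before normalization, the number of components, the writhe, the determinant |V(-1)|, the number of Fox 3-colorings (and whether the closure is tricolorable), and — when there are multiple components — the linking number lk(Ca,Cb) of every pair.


V(q) = q + q^3 - q^4
bracket: -A^-10 + A^-6 + A^2, w = +2
1 component, writhe +2, over 4 crossings
det 3, colorings 9 of 3^4 — tricolorable
observation: w = +2 shifts under R1 moves; the (-A^3)^(-2) factor cancels that in V


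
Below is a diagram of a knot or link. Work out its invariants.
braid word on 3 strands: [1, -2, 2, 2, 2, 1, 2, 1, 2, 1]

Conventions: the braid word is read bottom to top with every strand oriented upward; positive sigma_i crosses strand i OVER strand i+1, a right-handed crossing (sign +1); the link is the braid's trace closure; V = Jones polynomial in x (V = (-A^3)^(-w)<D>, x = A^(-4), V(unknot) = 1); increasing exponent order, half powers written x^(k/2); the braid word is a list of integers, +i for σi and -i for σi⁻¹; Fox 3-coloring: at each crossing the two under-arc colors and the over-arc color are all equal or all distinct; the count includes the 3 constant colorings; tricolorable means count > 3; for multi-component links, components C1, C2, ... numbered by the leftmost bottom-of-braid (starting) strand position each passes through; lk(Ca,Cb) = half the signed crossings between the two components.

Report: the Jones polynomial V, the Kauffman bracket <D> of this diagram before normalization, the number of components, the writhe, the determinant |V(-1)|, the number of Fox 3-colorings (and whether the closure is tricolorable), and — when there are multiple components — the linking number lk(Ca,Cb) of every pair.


V(x) = x^3 + x^5 - x^8
bracket: -A^-8 + A^4 + A^12, w = +8
1 component, writhe +8, over 10 crossings
det 3, colorings 9 of 3^10 — tricolorable
observation: det 3 = |V(-1)|; divisible by 3, so tricolorable


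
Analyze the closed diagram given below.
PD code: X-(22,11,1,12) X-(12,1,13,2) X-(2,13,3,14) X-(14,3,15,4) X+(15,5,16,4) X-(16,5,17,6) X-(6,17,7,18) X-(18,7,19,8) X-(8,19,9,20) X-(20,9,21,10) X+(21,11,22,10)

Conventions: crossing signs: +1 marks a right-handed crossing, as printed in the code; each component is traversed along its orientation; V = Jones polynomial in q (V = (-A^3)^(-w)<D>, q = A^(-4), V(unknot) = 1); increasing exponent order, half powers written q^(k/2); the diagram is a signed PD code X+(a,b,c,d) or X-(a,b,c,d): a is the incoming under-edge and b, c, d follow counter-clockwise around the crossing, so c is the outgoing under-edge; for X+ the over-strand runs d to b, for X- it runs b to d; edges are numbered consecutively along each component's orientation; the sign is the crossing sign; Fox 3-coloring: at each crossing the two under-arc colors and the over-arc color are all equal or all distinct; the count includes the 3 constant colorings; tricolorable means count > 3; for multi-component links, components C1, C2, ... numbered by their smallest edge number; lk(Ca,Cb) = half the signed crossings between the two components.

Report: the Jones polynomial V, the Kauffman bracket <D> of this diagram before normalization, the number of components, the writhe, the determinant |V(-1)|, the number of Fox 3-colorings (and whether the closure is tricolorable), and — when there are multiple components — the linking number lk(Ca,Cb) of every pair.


V(q) = -q^-10 + q^-9 - q^-8 + q^-7 - q^-6 + q^-5 + q^-3
bracket: -A^-9 - A^-1 + A^3 - A^7 + A^11 - A^15 + A^19, w = -7
1 component, writhe -7, over 11 crossings
det 7, colorings 3 of 3^11 — not tricolorable
observation: V spans 7 powers of q: at least 7 crossings in any diagram


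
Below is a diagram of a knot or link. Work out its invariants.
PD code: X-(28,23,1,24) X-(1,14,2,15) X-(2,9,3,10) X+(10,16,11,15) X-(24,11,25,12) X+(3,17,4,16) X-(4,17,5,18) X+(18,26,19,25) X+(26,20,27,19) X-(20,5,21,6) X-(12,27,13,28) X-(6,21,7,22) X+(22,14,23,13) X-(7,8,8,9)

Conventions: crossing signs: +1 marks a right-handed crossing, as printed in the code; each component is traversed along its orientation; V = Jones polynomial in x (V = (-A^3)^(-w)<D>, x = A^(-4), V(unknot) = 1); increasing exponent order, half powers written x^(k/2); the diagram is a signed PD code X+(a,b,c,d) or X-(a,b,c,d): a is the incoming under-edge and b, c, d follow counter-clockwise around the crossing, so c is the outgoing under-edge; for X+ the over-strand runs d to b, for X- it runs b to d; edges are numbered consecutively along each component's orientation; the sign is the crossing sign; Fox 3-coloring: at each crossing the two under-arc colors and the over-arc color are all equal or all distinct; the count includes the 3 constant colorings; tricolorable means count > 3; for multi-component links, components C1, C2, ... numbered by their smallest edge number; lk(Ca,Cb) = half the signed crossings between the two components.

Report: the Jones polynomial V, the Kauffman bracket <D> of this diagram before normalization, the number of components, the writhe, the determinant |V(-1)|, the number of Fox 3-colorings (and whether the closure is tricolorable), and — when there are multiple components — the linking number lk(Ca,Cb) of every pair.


Jones polynomial: V(x) = -x^-6 + 2x^-5 - 3x^-4 + 4x^-3 - 4x^-2 + 4x^-1 - 2 + 2x - x^2
<D> = -A^-20 + 2A^-16 - 2A^-12 + 4A^-8 - 4A^-4 + 4 - 3A^4 + 2A^8 - A^12; writhe -4
components 1, writhe -4 (14 crossings)
3-colorings: 3 of 3^14, det 23 — not tricolorable
note: |V(-1)| = 23: so not tricolorable, since 3 does not divide 23


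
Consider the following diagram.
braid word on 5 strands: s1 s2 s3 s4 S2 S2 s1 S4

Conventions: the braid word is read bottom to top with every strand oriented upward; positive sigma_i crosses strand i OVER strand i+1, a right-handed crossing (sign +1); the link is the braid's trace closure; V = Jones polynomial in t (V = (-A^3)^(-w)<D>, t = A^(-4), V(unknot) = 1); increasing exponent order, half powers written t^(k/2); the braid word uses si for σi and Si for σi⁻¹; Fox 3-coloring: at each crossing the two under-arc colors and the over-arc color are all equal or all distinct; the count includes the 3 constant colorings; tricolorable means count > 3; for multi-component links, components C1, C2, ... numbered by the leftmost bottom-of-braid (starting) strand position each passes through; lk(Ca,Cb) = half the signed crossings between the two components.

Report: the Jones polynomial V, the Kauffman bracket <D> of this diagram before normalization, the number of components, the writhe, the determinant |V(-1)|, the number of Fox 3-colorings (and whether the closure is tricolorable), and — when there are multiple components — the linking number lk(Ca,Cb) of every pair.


V = 1 + t + t^2 + t^3
<D> = A^-6 + A^-2 + A^2 + A^6 (w = +2)
3 components over 8 crossings, w = +2
lk(C1,C2): +1
lk(C1,C3) = 0
linking number lk(C2,C3) = 0
9 Fox colorings among 3^8, |V(-1)| = 0: tricolorable
why: summing lk over 3 pairs gives +1


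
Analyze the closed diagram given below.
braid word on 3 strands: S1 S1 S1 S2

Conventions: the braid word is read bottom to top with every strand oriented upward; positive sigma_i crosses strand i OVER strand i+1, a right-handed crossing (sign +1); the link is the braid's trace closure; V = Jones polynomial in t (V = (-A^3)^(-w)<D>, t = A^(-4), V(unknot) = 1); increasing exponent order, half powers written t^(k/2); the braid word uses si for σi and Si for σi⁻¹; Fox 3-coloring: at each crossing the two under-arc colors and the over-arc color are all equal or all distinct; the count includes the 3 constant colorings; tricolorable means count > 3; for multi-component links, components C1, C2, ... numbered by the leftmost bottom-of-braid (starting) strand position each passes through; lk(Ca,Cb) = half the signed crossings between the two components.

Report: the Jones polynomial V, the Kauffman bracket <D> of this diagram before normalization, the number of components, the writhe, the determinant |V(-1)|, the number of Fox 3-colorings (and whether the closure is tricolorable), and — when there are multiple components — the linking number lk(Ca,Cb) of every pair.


Jones polynomial: V(t) = -t^-4 + t^-3 + t^-1
<D> = A^-8 + 1 - A^4; writhe -4
components 1, writhe -4 (4 crossings)
3-colorings: 9 of 3^4, det 3 — tricolorable
note: |V(-1)| = 3: so tricolorable, since 3 divides 3


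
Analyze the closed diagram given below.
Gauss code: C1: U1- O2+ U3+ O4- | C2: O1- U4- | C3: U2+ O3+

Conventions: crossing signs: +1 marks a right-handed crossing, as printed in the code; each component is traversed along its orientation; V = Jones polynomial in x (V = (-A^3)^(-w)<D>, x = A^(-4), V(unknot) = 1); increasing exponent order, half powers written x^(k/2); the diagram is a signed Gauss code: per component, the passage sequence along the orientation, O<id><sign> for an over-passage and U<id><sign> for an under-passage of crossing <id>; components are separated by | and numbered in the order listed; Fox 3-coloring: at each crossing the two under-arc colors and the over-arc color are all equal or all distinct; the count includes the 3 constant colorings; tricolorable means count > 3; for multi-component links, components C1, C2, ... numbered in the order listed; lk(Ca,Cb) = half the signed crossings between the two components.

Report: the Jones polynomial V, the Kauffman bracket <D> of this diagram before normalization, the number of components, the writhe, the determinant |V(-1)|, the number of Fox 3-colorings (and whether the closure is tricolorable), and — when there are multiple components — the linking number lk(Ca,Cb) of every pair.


V = x^-2 + 2 + x^2
<D> = A^-8 + 2 + A^8 (w = 0)
3 components over 4 crossings, w = 0
lk(C1,C2): -1
lk(C1,C3) = +1
linking number lk(C2,C3) = 0
3 Fox colorings among 3^4, |V(-1)| = 4: not tricolorable
why: det 4 = |V(-1)|; not divisible by 3, so not tricolorable


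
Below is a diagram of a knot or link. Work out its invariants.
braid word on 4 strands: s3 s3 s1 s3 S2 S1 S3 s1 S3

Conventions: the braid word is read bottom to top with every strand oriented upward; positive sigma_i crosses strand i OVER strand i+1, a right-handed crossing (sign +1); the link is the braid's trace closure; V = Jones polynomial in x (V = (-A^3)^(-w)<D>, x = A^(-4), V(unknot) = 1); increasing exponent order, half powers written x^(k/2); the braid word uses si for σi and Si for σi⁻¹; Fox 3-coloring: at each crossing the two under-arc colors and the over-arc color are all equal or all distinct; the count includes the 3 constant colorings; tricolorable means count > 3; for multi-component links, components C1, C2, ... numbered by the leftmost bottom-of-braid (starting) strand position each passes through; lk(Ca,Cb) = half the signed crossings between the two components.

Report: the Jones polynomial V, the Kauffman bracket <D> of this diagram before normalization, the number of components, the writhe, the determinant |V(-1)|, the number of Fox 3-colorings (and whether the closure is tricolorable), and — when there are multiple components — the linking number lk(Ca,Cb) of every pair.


V(x) = 1
bracket: -A^3, w = +1
1 component, writhe +1, over 9 crossings
det 1, colorings 3 of 3^9 — not tricolorable
observation: w = +1 (over 9 crossings) is diagram-only; (-A^3)^(-1) removes it from V


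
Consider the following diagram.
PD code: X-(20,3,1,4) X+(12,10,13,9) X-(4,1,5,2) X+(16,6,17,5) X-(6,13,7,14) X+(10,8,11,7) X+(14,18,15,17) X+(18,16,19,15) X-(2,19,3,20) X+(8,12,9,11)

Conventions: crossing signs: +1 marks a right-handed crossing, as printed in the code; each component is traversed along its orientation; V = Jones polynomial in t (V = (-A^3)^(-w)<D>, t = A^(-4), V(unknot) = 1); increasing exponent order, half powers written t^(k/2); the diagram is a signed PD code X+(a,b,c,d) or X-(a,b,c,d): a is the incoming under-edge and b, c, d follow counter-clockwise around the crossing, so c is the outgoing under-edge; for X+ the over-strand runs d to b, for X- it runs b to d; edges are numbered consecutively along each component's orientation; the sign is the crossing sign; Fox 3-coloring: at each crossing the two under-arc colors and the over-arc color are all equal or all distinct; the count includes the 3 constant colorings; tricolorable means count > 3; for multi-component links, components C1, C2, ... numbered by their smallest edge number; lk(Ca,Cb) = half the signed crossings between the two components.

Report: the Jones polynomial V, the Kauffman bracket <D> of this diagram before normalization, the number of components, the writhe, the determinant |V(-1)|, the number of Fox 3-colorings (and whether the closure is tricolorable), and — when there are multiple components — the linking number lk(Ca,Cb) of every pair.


V(t) = -t^-2 + t^-1 - 2 + 5t - 3t^2 + 5t^3 - 5t^4 + 2t^5 - 2t^6 + t^7
bracket: A^-22 - 2A^-18 + 2A^-14 - 5A^-10 + 5A^-6 - 3A^-2 + 5A^2 - 2A^6 + A^10 - A^14, w = +2
1 component, writhe +2, over 10 crossings
det 27, colorings 81 of 3^10 — tricolorable
observation: the span of V is 9, forcing >= 9 crossings in any diagram


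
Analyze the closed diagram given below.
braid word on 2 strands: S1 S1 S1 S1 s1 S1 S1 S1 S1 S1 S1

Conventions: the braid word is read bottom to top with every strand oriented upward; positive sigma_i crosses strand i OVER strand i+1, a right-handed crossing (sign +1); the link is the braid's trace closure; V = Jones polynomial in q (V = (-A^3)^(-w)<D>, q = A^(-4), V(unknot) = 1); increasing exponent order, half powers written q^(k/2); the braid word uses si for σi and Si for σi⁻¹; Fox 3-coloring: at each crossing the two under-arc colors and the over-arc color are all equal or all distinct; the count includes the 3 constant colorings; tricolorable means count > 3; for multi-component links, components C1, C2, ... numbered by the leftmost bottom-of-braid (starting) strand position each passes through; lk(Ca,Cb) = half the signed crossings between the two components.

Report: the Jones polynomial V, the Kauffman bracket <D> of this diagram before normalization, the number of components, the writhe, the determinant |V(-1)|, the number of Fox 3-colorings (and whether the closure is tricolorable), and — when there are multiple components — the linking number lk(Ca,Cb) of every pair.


V = -q^-13 + q^-12 - q^-11 + q^-10 - q^-9 + q^-8 - q^-7 + q^-6 + q^-4
<D> = -A^-11 - A^-3 + A - A^5 + A^9 - A^13 + A^17 - A^21 + A^25 (w = -9)
1 component over 11 crossings, w = -9
9 Fox colorings among 3^11, |V(-1)| = 9: tricolorable
why: V spans 9 powers of q: at least 9 crossings in any diagram


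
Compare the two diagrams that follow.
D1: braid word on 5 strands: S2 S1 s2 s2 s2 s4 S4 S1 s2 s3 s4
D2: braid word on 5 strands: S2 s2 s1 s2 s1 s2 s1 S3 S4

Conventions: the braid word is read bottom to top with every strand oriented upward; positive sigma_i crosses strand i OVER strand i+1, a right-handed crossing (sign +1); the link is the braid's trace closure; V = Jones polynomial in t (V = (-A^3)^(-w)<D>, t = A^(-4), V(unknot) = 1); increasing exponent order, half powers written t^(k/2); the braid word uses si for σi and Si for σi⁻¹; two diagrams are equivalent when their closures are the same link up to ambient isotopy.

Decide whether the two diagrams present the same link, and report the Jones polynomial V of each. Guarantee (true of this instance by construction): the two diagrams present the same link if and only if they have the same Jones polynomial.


equivalent: no
D1 (bracket -A^-5 + A^-1 - A^3 + 2A^7 + A^15; 11 crossings at w = +3): V = -t^(-3/2) - 2t^(1/2) + t^(3/2) - t^(5/2) + t^(7/2)
V(D2) = -t^(3/2) - t^(7/2) + t^(9/2) - t^(11/2)  [9 crossings, <D> = A^-13 - A^-9 + A^-5 + A^3, w = +3]
observation: 2 classes among 2 diagrams; unequal V(t) rules out equality


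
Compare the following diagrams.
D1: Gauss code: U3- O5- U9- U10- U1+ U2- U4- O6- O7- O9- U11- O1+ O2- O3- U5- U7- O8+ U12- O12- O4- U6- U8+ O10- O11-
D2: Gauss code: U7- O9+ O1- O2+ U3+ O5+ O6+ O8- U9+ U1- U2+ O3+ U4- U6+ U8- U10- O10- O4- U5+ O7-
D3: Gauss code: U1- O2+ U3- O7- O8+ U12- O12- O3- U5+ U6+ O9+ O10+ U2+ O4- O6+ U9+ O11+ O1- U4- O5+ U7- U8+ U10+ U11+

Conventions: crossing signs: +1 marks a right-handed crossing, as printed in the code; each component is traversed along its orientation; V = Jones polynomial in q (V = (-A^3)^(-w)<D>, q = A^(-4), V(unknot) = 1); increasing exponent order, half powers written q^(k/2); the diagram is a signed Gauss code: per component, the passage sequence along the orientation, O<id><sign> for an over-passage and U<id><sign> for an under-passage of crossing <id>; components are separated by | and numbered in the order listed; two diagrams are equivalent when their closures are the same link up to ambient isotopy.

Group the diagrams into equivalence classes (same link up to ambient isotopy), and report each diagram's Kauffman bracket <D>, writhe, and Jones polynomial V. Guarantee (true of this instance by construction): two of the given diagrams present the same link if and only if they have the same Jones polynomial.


grouping into links: {D1} | {D2} | {D3}
V(D1) = -q^-9 + q^-8 - 2q^-7 + 3q^-6 - 2q^-5 + 2q^-4 - q^-3 + q^-2  (w -8, c 12, <D> = A^-16 - A^-12 + 2A^-8 - 2A^-4 + 3 - 2A^4 + A^8 - A^12)
V(D2) = q + q^3 - q^4  [10 crossings, <D> = -A^-16 + A^-12 + A^-4, w = 0]
V(D3) = q - q^2 + 2q^3 - q^4 + q^5 - q^6  (w +2, c 12, <D> = -A^-18 + A^-14 - A^-10 + 2A^-6 - A^-2 + A^2)
key observation: 3 classes among 3 diagrams; unequal V(q) rules out equality


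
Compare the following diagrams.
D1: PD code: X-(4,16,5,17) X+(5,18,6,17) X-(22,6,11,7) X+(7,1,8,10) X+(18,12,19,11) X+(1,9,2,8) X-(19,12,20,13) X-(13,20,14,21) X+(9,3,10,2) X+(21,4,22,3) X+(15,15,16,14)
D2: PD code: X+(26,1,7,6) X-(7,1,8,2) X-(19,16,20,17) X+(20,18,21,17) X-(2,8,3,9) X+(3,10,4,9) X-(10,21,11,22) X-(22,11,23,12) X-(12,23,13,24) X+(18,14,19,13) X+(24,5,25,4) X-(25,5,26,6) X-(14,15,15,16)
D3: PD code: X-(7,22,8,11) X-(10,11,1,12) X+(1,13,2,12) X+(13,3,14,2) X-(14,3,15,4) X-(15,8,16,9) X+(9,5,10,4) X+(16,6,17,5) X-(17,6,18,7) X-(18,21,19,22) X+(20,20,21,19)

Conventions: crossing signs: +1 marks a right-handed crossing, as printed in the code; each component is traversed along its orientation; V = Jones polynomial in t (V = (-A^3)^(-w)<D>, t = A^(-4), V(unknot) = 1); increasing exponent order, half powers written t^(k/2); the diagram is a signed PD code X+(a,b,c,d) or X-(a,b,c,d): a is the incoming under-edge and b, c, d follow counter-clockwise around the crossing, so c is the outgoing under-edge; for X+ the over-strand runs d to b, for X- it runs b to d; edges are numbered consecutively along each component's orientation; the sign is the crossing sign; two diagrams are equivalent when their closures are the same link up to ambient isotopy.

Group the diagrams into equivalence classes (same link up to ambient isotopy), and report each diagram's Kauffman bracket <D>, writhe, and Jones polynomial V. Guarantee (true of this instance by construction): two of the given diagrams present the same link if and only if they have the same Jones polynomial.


equivalence classes: {D1} | {D2} | {D3}
D1 (bracket -A^-9 + A^-1 + A^3 + A^7; 11 crossings at w = +3): V = -t^(1/2) - t^(3/2) - t^(5/2) + t^(9/2)
V(D2) = t^(-9/2) - t^(-5/2) - t^(-3/2) - t^(-1/2)  [13 crossings, <D> = A^-7 + A^-3 + A - A^9, w = -3]
V(D3) = -t^(-5/2) - t^(-1/2)  (w -1, c 11, <D> = A^-1 + A^7)
observation: comparing 3 Jones polynomials yields 3 groups


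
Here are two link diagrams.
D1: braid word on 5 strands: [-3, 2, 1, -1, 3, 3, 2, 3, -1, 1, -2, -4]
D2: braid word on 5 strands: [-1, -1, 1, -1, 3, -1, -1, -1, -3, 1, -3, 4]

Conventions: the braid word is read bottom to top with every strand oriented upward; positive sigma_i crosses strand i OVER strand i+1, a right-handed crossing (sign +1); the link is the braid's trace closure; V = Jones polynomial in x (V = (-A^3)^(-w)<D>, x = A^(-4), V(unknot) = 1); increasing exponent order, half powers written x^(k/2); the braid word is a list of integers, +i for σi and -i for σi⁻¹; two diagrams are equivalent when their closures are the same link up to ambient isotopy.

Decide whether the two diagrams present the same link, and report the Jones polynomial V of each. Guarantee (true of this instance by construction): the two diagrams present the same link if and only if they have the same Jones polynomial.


equivalent: no
V(D1) = 1 + x + x^2 + x^3  (w +2, c 12, <D> = A^-6 + A^-2 + A^2 + A^6)
D2 (bracket A^-8 + A^-4 + 1 + A^12; 12 crossings at w = -4): V = x^-6 + x^-3 + x^-2 + x^-1
why: 2 classes among 2 diagrams; unequal V(x) rules out equality


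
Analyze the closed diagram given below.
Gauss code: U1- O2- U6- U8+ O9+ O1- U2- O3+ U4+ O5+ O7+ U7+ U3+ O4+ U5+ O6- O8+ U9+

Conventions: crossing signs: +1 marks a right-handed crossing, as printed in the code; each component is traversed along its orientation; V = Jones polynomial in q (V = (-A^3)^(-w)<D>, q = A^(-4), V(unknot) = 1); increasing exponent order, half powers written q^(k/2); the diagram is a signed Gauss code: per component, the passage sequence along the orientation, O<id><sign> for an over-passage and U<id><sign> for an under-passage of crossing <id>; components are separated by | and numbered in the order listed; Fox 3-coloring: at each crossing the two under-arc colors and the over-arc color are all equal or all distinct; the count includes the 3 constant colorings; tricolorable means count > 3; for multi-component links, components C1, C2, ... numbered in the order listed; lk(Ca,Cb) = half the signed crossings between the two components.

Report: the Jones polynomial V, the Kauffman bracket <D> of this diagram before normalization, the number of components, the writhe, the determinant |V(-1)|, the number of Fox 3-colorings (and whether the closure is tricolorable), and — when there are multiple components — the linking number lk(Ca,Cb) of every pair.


Jones polynomial: V(q) = q + q^3 - q^4
<D> = A^-7 - A^-3 - A^5; writhe +3
components 1, writhe +3 (9 crossings)
3-colorings: 9 of 3^9, det 3 — tricolorable
note: w = +3 shifts under R1 moves; the (-A^3)^(-3) factor cancels that in V
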